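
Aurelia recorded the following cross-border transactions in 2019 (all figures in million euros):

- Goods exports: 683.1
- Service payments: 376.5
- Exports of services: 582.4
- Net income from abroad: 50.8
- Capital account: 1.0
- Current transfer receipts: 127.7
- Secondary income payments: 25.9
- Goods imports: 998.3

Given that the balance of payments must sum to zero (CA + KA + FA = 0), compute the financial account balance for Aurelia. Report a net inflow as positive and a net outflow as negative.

Goods balance = 683.1 - 998.3 = -315.2
Services balance = 582.4 - 376.5 = 205.9
Trade balance (goods + services) = -315.2 + 205.9 = -109.3
Net primary income = 50.8
Net secondary income = 127.7 - 25.9 = 101.8
Current account = -109.3 + 50.8 + 101.8 = 43.3
Financial account = -(43.3 + 1.0) = -44.3

-44.3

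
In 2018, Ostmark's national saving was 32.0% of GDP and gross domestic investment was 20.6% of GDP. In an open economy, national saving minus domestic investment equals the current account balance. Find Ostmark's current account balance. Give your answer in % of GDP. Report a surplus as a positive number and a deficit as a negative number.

11.4

S - I = CA (net lending to the rest of the world).
CA = S - I = 32.0 - 20.6 = 11.4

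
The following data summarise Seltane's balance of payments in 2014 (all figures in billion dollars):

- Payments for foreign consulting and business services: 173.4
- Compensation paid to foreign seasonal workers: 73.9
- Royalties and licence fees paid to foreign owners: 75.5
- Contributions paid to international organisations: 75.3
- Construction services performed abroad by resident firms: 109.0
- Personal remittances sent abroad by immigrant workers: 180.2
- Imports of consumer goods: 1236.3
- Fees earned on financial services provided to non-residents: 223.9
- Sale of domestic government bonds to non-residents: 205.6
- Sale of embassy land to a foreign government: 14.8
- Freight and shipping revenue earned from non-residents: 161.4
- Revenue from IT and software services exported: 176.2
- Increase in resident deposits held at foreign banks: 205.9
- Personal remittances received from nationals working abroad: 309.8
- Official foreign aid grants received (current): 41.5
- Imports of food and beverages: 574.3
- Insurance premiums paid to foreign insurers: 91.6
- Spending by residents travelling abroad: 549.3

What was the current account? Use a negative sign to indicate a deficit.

-2008.0

Goods: -574.3 - 1236.3 = -1810.6
Services: 109.0 + 223.9 + 161.4 - 91.6 - 173.4 - 75.5 + 176.2 - 549.3 = -219.3
Primary income: -73.9
Secondary income: -180.2 + 309.8 - 75.3 + 41.5 = 95.8
Current account = (-1810.6) + (-219.3) + (-73.9) + 95.8 = -2008.0
(Excluded from the current account — financial account: sale of domestic government bonds to non-residents 205.6, increase in resident deposits held at foreign banks 205.9; capital account: sale of embassy land to a foreign government 14.8.)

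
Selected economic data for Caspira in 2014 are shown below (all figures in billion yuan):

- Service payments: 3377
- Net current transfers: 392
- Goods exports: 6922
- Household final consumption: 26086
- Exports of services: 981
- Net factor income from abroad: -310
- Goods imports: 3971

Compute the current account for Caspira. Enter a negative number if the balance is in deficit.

Goods balance = 6922 - 3971 = 2951
Services balance = 981 - 3377 = -2396
Trade balance (goods + services) = 2951 + (-2396) = 555
Net primary income = -310
Net secondary income = 392
Current account = 555 + (-310) + 392 = 637

637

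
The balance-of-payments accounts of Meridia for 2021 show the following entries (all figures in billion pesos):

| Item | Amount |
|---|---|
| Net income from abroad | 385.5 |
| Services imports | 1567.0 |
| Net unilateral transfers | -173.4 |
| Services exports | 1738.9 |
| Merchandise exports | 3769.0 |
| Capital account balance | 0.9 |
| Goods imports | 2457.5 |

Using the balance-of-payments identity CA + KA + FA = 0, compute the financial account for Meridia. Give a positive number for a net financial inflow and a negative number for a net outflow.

-1696.4

Goods balance = 3769.0 - 2457.5 = 1311.5
Services balance = 1738.9 - 1567.0 = 171.9
Trade balance (goods + services) = 1311.5 + 171.9 = 1483.4
Net primary income = 385.5
Net secondary income = -173.4
Current account = 1483.4 + 385.5 + (-173.4) = 1695.5
Financial account = -(1695.5 + 0.9) = -1696.4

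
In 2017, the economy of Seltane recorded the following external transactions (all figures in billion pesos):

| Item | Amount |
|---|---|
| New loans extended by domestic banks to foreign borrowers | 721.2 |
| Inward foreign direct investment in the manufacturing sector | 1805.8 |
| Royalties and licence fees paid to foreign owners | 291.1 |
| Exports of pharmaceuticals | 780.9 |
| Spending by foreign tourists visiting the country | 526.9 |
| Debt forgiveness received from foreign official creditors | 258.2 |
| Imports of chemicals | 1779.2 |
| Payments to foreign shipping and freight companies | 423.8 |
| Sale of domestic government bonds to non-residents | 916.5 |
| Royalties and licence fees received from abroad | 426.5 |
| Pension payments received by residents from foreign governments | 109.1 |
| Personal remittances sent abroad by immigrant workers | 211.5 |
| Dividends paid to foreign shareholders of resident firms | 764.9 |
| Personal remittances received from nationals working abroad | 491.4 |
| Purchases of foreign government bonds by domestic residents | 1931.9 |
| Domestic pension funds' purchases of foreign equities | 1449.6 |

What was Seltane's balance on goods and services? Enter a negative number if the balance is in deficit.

-759.8

Goods: 780.9 - 1779.2 = -998.3
Services: 426.5 - 423.8 - 291.1 + 526.9 = 238.5
Trade balance = -998.3 + 238.5 = -759.8
(Excluded from the trade balance — financial account: new loans extended by domestic banks to foreign borrowers 721.2, inward foreign direct investment in the manufacturing sector 1805.8, sale of domestic government bonds to non-residents 916.5, purchases of foreign government bonds by domestic residents 1931.9, domestic pension funds' purchases of foreign equities 1449.6; capital account: debt forgiveness received from foreign official creditors 258.2; secondary income: pension payments received by residents from foreign governments 109.1, personal remittances sent abroad by immigrant workers 211.5, personal remittances received from nationals working abroad 491.4; primary income: dividends paid to foreign shareholders of resident firms 764.9.)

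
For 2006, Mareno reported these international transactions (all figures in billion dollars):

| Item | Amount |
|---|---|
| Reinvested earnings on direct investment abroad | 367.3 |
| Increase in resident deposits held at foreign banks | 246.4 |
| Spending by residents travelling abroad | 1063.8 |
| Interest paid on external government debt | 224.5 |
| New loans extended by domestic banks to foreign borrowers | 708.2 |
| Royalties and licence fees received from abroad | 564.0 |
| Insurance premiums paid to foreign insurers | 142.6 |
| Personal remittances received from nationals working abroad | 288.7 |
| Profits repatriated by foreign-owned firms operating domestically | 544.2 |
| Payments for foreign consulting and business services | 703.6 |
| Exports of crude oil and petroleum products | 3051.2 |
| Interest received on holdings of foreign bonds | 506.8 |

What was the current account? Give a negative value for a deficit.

2099.3

Goods: 3051.2
Services: -142.6 - 703.6 + 564.0 - 1063.8 = -1346.0
Primary income: -224.5 + 506.8 + 367.3 - 544.2 = 105.4
Secondary income: 288.7
Current account = 3051.2 + (-1346.0) + 105.4 + 288.7 = 2099.3
(Excluded from the current account — financial account: increase in resident deposits held at foreign banks 246.4, new loans extended by domestic banks to foreign borrowers 708.2.)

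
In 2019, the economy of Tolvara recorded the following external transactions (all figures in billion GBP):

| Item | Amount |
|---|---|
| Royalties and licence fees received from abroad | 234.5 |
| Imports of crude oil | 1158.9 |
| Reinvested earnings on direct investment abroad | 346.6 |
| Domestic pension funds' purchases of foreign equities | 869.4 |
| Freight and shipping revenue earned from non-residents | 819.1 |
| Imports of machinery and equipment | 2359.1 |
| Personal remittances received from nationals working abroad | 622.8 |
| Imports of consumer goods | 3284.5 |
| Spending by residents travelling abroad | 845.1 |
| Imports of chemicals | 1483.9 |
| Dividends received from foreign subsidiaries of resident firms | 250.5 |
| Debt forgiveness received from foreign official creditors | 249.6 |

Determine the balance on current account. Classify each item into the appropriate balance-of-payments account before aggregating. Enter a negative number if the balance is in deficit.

-6858.0

Goods: -3284.5 - 2359.1 - 1158.9 - 1483.9 = -8286.4
Services: 819.1 + 234.5 - 845.1 = 208.5
Primary income: 346.6 + 250.5 = 597.1
Secondary income: 622.8
Current account = (-8286.4) + 208.5 + 597.1 + 622.8 = -6858.0
(Excluded from the current account — financial account: domestic pension funds' purchases of foreign equities 869.4; capital account: debt forgiveness received from foreign official creditors 249.6.)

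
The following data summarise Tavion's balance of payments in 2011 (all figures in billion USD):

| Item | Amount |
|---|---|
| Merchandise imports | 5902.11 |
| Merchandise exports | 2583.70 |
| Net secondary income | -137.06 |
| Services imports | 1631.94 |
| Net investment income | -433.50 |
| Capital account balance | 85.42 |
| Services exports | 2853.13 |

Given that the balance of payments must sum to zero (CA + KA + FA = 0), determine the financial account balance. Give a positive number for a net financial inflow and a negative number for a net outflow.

Goods balance = 2583.70 - 5902.11 = -3318.41
Services balance = 2853.13 - 1631.94 = 1221.19
Trade balance (goods + services) = -3318.41 + 1221.19 = -2097.22
Net primary income = -433.50
Net secondary income = -137.06
Current account = -2097.22 + (-433.50) + (-137.06) = -2667.78
Financial account = -(-2667.78 + 85.42) = 2582.36

2582.36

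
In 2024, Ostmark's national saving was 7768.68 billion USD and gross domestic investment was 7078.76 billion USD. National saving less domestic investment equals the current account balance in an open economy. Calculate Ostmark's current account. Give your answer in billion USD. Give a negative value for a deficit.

689.92

CA = S - I = 7768.68 - 7078.76 = 689.92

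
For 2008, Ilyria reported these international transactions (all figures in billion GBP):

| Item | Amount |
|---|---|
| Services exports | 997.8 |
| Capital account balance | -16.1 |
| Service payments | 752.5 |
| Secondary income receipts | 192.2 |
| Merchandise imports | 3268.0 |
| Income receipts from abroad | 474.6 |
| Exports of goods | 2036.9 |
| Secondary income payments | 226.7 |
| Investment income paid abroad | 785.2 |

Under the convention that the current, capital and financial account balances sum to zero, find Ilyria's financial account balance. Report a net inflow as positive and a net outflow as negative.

Goods balance = 2036.9 - 3268.0 = -1231.1
Services balance = 997.8 - 752.5 = 245.3
Trade balance (goods + services) = -1231.1 + 245.3 = -985.8
Net primary income = 474.6 - 785.2 = -310.6
Net secondary income = 192.2 - 226.7 = -34.5
Current account = -985.8 + (-310.6) + (-34.5) = -1330.9
Financial account = -(-1330.9 + (-16.1)) = 1347.0

1347.0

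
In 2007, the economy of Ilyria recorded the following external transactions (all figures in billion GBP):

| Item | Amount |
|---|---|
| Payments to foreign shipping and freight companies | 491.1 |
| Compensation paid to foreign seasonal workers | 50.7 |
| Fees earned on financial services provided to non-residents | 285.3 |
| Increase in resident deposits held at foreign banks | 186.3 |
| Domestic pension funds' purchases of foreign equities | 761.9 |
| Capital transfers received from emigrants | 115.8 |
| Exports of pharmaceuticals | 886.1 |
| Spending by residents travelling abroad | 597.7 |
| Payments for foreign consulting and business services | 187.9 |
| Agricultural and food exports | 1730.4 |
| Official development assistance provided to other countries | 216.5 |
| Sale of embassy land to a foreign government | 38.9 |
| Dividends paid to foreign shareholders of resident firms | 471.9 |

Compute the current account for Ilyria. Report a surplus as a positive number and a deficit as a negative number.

886.0

Goods: 1730.4 + 886.1 = 2616.5
Services: -597.7 - 491.1 - 187.9 + 285.3 = -991.4
Primary income: -50.7 - 471.9 = -522.6
Secondary income: -216.5
Current account = 2616.5 + (-991.4) + (-522.6) + (-216.5) = 886.0
(Excluded from the current account — financial account: increase in resident deposits held at foreign banks 186.3, domestic pension funds' purchases of foreign equities 761.9; capital account: capital transfers received from emigrants 115.8, sale of embassy land to a foreign government 38.9.)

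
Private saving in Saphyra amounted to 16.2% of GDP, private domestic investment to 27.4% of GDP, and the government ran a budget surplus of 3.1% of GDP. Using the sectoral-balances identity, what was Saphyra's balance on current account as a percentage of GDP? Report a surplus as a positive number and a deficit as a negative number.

-8.1

By the sectoral-balances identity, CA = (S_private - I) + (T - G).
Private balance = 16.2 - 27.4 = -11.2
Government balance (T - G) = 3.1
CA = -11.2 + 3.1 = -8.1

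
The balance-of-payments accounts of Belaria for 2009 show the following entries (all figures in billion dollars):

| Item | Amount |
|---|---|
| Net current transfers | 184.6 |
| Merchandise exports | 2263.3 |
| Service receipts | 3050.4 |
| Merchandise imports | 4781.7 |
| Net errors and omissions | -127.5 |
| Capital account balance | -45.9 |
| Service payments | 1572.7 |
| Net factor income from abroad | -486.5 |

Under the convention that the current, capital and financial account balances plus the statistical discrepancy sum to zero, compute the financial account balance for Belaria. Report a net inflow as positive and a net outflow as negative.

1516.0

Goods balance = 2263.3 - 4781.7 = -2518.4
Services balance = 3050.4 - 1572.7 = 1477.7
Trade balance (goods + services) = -2518.4 + 1477.7 = -1040.7
Net primary income = -486.5
Net secondary income = 184.6
Current account = -1040.7 + (-486.5) + 184.6 = -1342.6
Financial account = -(-1342.6 + (-45.9) + (-127.5)) = 1516.0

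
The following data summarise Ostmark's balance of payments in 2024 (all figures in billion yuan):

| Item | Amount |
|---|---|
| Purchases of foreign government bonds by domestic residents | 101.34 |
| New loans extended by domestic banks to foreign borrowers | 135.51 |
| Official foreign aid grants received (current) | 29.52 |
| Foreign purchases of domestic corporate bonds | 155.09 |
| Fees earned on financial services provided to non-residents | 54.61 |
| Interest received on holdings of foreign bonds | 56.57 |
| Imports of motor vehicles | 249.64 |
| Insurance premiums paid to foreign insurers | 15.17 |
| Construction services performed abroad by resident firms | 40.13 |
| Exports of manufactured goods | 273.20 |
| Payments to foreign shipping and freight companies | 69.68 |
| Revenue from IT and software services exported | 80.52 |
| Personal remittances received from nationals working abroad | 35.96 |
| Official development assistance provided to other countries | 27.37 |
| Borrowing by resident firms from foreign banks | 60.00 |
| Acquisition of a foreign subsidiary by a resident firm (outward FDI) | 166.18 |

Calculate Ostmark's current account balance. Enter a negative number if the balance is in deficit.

Goods: -249.64 + 273.20 = 23.56
Services: 80.52 - 15.17 + 40.13 + 54.61 - 69.68 = 90.41
Primary income: 56.57
Secondary income: 29.52 + 35.96 - 27.37 = 38.11
Current account = 23.56 + 90.41 + 56.57 + 38.11 = 208.65
(Excluded from the current account — financial account: purchases of foreign government bonds by domestic residents 101.34, new loans extended by domestic banks to foreign borrowers 135.51, foreign purchases of domestic corporate bonds 155.09, borrowing by resident firms from foreign banks 60.00, acquisition of a foreign subsidiary by a resident firm (outward FDI) 166.18.)

208.65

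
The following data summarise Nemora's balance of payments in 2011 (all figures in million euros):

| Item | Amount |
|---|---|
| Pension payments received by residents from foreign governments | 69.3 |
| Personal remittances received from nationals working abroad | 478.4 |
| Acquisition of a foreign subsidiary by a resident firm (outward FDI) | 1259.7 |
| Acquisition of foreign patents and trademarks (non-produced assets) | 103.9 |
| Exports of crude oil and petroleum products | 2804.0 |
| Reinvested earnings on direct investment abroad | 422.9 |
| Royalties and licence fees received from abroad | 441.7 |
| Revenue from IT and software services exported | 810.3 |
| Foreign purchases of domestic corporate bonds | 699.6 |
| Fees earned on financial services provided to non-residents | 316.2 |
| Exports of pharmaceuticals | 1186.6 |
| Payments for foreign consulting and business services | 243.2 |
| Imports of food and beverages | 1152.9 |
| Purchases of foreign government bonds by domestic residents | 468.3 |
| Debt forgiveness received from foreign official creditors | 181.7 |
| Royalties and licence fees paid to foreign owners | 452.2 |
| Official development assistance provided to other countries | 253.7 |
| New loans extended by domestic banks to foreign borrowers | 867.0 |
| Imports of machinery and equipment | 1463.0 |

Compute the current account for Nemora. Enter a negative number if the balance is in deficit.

Goods: 1186.6 - 1463.0 - 1152.9 + 2804.0 = 1374.7
Services: -452.2 - 243.2 + 441.7 + 810.3 + 316.2 = 872.8
Primary income: 422.9
Secondary income: 478.4 + 69.3 - 253.7 = 294.0
Current account = 1374.7 + 872.8 + 422.9 + 294.0 = 2964.4
(Excluded from the current account — financial account: acquisition of a foreign subsidiary by a resident firm (outward FDI) 1259.7, foreign purchases of domestic corporate bonds 699.6, purchases of foreign government bonds by domestic residents 468.3, new loans extended by domestic banks to foreign borrowers 867.0; capital account: acquisition of foreign patents and trademarks (non-produced assets) 103.9, debt forgiveness received from foreign official creditors 181.7.)

2964.4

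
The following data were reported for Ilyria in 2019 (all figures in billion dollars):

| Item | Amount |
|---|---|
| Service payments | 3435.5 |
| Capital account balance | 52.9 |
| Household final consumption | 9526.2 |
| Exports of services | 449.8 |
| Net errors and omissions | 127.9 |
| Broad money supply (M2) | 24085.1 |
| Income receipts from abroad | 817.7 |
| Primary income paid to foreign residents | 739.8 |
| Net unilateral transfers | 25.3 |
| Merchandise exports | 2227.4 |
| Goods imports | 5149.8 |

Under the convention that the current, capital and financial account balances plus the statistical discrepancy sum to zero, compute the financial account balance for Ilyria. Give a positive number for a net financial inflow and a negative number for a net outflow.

Goods balance = 2227.4 - 5149.8 = -2922.4
Services balance = 449.8 - 3435.5 = -2985.7
Trade balance (goods + services) = -2922.4 + (-2985.7) = -5908.1
Net primary income = 817.7 - 739.8 = 77.9
Net secondary income = 25.3
Current account = -5908.1 + 77.9 + 25.3 = -5804.9
Financial account = -(-5804.9 + 52.9 + 127.9) = 5624.1

5624.1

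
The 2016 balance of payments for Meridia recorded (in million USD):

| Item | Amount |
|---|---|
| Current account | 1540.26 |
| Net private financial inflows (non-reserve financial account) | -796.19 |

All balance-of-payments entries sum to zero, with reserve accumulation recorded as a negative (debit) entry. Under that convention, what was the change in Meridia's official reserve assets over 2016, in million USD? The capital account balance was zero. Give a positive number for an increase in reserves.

Official reserve transactions balance = -(1540.26 + (-796.19)) = -744.07
An accumulation of reserves is recorded as a debit (negative entry), so the change in the stock of reserves is the negative of that balance.
Change in official reserves = -(-744.07) = 744.07

744.07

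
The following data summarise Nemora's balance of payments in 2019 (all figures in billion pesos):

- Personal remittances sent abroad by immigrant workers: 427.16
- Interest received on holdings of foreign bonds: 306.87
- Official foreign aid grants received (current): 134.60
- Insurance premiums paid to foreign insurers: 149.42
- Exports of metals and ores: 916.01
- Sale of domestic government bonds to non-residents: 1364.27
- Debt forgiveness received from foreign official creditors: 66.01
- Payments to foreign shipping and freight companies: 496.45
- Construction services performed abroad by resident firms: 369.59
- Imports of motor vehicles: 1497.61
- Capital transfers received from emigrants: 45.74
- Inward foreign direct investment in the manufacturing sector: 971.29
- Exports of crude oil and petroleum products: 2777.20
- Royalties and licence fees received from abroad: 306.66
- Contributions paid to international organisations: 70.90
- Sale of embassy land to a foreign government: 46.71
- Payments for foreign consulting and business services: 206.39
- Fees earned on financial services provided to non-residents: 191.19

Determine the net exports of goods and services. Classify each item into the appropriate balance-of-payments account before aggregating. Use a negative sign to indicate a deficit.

Goods: -1497.61 + 916.01 + 2777.20 = 2195.60
Services: 306.66 - 496.45 + 191.19 - 206.39 + 369.59 - 149.42 = 15.18
Trade balance = 2195.60 + 15.18 = 2210.78
(Excluded from the trade balance — secondary income: personal remittances sent abroad by immigrant workers 427.16, official foreign aid grants received (current) 134.60, contributions paid to international organisations 70.90; primary income: interest received on holdings of foreign bonds 306.87; financial account: sale of domestic government bonds to non-residents 1364.27, inward foreign direct investment in the manufacturing sector 971.29; capital account: debt forgiveness received from foreign official creditors 66.01, capital transfers received from emigrants 45.74, sale of embassy land to a foreign government 46.71.)

2210.78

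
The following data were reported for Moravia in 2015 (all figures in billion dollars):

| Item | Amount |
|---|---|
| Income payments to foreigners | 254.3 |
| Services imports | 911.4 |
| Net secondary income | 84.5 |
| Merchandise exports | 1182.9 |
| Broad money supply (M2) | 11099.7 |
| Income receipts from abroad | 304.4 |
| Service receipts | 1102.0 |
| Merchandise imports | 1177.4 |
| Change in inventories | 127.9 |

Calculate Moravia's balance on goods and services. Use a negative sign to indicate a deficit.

Goods balance = 1182.9 - 1177.4 = 5.5
Services balance = 1102.0 - 911.4 = 190.6
Trade balance (goods + services) = 5.5 + 190.6 = 196.1

196.1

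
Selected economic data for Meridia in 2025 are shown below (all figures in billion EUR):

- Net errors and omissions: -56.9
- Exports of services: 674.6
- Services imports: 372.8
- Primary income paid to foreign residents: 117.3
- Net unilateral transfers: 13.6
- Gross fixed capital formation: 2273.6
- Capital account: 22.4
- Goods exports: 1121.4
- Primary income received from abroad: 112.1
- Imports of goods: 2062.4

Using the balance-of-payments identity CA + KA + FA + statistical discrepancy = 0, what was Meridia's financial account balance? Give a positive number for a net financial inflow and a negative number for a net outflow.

665.3

Goods balance = 1121.4 - 2062.4 = -941.0
Services balance = 674.6 - 372.8 = 301.8
Trade balance (goods + services) = -941.0 + 301.8 = -639.2
Net primary income = 112.1 - 117.3 = -5.2
Net secondary income = 13.6
Current account = -639.2 + (-5.2) + 13.6 = -630.8
Financial account = -(-630.8 + 22.4 + (-56.9)) = 665.3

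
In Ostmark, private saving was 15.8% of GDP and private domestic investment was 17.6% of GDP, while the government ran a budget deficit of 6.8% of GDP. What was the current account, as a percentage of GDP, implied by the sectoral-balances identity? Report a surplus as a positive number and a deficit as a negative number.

By the sectoral-balances identity, CA = (S_private - I) + (T - G).
Private balance = 15.8 - 17.6 = -1.8
Government balance (T - G) = -6.8
CA = -1.8 + (-6.8) = -8.6

-8.6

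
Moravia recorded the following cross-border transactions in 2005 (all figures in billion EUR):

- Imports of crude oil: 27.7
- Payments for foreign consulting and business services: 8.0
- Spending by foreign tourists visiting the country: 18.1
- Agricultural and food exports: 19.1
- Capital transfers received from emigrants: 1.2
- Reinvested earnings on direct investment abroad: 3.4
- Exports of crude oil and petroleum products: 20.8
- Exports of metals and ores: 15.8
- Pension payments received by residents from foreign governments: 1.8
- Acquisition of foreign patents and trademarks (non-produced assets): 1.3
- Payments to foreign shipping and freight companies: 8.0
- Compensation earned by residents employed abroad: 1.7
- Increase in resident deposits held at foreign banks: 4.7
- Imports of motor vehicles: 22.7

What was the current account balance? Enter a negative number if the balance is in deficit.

14.3

Goods: -27.7 - 22.7 + 20.8 + 19.1 + 15.8 = 5.3
Services: -8.0 + 18.1 - 8.0 = 2.1
Primary income: 1.7 + 3.4 = 5.1
Secondary income: 1.8
Current account = 5.3 + 2.1 + 5.1 + 1.8 = 14.3
(Excluded from the current account — capital account: capital transfers received from emigrants 1.2, acquisition of foreign patents and trademarks (non-produced assets) 1.3; financial account: increase in resident deposits held at foreign banks 4.7.)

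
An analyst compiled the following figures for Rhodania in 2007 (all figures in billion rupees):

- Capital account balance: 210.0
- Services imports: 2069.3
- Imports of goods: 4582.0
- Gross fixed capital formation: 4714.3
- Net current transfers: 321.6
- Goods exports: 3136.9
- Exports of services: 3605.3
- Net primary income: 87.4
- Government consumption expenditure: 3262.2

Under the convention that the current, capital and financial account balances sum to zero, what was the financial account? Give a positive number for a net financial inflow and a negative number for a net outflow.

Goods balance = 3136.9 - 4582.0 = -1445.1
Services balance = 3605.3 - 2069.3 = 1536.0
Trade balance (goods + services) = -1445.1 + 1536.0 = 90.9
Net primary income = 87.4
Net secondary income = 321.6
Current account = 90.9 + 87.4 + 321.6 = 499.9
Financial account = -(499.9 + 210.0) = -709.9

-709.9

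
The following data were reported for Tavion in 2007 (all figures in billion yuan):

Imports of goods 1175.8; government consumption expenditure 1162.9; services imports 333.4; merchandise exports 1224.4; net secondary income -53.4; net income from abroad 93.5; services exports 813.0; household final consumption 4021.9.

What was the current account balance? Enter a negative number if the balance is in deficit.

Goods balance = 1224.4 - 1175.8 = 48.6
Services balance = 813.0 - 333.4 = 479.6
Trade balance (goods + services) = 48.6 + 479.6 = 528.2
Net primary income = 93.5
Net secondary income = -53.4
Current account = 528.2 + 93.5 + (-53.4) = 568.3

568.3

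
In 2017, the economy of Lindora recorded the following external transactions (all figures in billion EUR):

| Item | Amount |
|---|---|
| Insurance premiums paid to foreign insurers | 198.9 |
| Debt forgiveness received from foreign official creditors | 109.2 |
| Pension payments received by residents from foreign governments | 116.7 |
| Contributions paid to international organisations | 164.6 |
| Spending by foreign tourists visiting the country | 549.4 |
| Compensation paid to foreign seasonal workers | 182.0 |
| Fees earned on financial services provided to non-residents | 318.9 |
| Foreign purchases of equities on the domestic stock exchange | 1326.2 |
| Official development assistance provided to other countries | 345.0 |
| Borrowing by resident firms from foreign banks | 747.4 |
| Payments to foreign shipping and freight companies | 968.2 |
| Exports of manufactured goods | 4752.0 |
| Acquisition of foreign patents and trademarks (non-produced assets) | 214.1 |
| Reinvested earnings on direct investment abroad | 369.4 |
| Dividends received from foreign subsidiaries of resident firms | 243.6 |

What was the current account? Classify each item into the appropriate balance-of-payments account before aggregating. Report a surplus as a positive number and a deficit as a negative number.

Goods: 4752.0
Services: -968.2 - 198.9 + 549.4 + 318.9 = -298.8
Primary income: 369.4 - 182.0 + 243.6 = 431.0
Secondary income: 116.7 - 345.0 - 164.6 = -392.9
Current account = 4752.0 + (-298.8) + 431.0 + (-392.9) = 4491.3
(Excluded from the current account — capital account: debt forgiveness received from foreign official creditors 109.2, acquisition of foreign patents and trademarks (non-produced assets) 214.1; financial account: foreign purchases of equities on the domestic stock exchange 1326.2, borrowing by resident firms from foreign banks 747.4.)

4491.3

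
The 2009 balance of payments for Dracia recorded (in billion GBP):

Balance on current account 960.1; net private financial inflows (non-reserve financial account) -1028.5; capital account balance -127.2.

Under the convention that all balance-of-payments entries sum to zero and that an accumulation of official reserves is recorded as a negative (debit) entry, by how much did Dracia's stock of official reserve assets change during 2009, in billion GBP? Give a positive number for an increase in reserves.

Official reserve transactions balance = -(960.1 + (-127.2) + (-1028.5)) = 195.6
An accumulation of reserves is recorded as a debit (negative entry), so the change in the stock of reserves is the negative of that balance.
Change in official reserves = -(195.6) = -195.6

-195.6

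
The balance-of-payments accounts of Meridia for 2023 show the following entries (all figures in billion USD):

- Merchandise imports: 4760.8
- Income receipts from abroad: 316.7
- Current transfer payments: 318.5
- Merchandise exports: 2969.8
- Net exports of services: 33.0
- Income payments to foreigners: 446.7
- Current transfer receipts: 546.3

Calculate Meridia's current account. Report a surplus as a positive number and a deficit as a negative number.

-1660.2

Goods balance = 2969.8 - 4760.8 = -1791.0
Services balance = 33.0
Trade balance (goods + services) = -1791.0 + 33.0 = -1758.0
Net primary income = 316.7 - 446.7 = -130.0
Net secondary income = 546.3 - 318.5 = 227.8
Current account = -1758.0 + (-130.0) + 227.8 = -1660.2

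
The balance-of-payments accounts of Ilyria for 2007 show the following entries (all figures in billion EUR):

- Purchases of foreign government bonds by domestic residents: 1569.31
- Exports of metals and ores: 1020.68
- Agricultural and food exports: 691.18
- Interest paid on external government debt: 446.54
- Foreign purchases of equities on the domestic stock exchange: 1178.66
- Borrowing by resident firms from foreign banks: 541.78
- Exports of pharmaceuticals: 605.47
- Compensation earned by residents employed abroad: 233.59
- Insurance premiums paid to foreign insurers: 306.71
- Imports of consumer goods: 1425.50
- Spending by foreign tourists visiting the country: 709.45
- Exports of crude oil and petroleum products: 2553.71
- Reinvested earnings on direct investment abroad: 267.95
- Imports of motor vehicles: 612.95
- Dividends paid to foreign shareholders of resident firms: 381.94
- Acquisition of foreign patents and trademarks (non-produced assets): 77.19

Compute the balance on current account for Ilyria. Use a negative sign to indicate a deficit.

Goods: -1425.50 + 1020.68 + 691.18 - 612.95 + 605.47 + 2553.71 = 2832.59
Services: -306.71 + 709.45 = 402.74
Primary income: 267.95 + 233.59 - 381.94 - 446.54 = -326.94
Current account = 2832.59 + 402.74 + (-326.94) = 2908.39
(Excluded from the current account — financial account: purchases of foreign government bonds by domestic residents 1569.31, foreign purchases of equities on the domestic stock exchange 1178.66, borrowing by resident firms from foreign banks 541.78; capital account: acquisition of foreign patents and trademarks (non-produced assets) 77.19.)

2908.39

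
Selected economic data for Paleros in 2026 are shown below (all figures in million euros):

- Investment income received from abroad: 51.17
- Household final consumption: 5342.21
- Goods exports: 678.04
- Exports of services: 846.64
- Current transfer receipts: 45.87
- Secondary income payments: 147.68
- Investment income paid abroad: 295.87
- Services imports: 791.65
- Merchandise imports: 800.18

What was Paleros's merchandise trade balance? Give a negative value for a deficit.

Goods balance = 678.04 - 800.18 = -122.14

-122.14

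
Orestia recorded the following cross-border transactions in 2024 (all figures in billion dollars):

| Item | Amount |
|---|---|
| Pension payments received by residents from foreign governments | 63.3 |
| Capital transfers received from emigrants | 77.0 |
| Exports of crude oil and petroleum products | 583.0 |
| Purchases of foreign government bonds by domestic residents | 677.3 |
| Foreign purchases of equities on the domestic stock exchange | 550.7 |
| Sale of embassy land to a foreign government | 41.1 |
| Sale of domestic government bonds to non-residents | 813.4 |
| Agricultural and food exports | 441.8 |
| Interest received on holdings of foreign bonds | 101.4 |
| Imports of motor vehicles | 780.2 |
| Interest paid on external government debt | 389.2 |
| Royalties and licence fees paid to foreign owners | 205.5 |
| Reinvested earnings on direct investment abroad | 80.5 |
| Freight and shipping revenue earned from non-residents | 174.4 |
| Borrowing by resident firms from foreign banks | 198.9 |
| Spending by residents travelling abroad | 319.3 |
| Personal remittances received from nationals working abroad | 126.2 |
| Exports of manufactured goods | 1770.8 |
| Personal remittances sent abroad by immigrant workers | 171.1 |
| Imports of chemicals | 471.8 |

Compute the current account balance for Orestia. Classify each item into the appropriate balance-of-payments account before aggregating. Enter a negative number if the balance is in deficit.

Goods: 1770.8 + 583.0 - 471.8 - 780.2 + 441.8 = 1543.6
Services: 174.4 - 319.3 - 205.5 = -350.4
Primary income: 101.4 - 389.2 + 80.5 = -207.3
Secondary income: 126.2 - 171.1 + 63.3 = 18.4
Current account = 1543.6 + (-350.4) + (-207.3) + 18.4 = 1004.3
(Excluded from the current account — capital account: capital transfers received from emigrants 77.0, sale of embassy land to a foreign government 41.1; financial account: purchases of foreign government bonds by domestic residents 677.3, foreign purchases of equities on the domestic stock exchange 550.7, sale of domestic government bonds to non-residents 813.4, borrowing by resident firms from foreign banks 198.9.)

1004.3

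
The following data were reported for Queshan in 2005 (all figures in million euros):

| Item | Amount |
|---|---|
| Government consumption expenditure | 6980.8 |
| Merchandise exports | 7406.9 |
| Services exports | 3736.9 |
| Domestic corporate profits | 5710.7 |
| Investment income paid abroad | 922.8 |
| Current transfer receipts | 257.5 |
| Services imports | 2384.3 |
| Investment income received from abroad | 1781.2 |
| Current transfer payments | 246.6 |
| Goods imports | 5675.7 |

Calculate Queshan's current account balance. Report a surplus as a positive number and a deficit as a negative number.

Goods balance = 7406.9 - 5675.7 = 1731.2
Services balance = 3736.9 - 2384.3 = 1352.6
Trade balance (goods + services) = 1731.2 + 1352.6 = 3083.8
Net primary income = 1781.2 - 922.8 = 858.4
Net secondary income = 257.5 - 246.6 = 10.9
Current account = 3083.8 + 858.4 + 10.9 = 3953.1

3953.1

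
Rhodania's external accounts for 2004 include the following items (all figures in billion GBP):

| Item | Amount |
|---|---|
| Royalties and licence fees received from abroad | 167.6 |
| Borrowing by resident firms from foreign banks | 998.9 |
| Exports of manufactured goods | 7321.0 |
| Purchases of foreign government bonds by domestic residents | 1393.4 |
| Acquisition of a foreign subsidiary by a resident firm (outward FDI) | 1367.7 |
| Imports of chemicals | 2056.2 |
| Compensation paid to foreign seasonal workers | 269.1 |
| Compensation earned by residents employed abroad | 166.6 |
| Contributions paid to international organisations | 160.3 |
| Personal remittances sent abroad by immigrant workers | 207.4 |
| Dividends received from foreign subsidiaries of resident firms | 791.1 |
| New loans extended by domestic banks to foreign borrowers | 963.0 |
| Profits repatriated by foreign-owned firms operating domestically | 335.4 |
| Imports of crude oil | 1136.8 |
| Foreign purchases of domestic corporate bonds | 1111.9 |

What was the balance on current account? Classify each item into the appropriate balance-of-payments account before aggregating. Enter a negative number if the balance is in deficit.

Goods: 7321.0 - 2056.2 - 1136.8 = 4128.0
Services: 167.6
Primary income: -269.1 + 166.6 + 791.1 - 335.4 = 353.2
Secondary income: -160.3 - 207.4 = -367.7
Current account = 4128.0 + 167.6 + 353.2 + (-367.7) = 4281.1
(Excluded from the current account — financial account: borrowing by resident firms from foreign banks 998.9, purchases of foreign government bonds by domestic residents 1393.4, acquisition of a foreign subsidiary by a resident firm (outward FDI) 1367.7, new loans extended by domestic banks to foreign borrowers 963.0, foreign purchases of domestic corporate bonds 1111.9.)

4281.1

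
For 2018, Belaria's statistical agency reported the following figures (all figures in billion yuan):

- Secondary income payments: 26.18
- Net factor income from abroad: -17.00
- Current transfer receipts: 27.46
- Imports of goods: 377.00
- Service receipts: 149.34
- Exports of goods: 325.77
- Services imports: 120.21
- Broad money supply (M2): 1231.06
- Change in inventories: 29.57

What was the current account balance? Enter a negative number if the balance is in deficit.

-37.82

Goods balance = 325.77 - 377.00 = -51.23
Services balance = 149.34 - 120.21 = 29.13
Trade balance (goods + services) = -51.23 + 29.13 = -22.10
Net primary income = -17.00
Net secondary income = 27.46 - 26.18 = 1.28
Current account = -22.10 + (-17.00) + 1.28 = -37.82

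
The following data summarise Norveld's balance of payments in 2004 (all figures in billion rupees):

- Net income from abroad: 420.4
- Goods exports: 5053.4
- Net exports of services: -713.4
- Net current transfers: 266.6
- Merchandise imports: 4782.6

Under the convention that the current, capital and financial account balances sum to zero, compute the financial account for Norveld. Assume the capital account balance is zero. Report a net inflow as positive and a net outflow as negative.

Goods balance = 5053.4 - 4782.6 = 270.8
Services balance = -713.4
Trade balance (goods + services) = 270.8 + (-713.4) = -442.6
Net primary income = 420.4
Net secondary income = 266.6
Current account = -442.6 + 420.4 + 266.6 = 244.4
Financial account = -(244.4) = -244.4

-244.4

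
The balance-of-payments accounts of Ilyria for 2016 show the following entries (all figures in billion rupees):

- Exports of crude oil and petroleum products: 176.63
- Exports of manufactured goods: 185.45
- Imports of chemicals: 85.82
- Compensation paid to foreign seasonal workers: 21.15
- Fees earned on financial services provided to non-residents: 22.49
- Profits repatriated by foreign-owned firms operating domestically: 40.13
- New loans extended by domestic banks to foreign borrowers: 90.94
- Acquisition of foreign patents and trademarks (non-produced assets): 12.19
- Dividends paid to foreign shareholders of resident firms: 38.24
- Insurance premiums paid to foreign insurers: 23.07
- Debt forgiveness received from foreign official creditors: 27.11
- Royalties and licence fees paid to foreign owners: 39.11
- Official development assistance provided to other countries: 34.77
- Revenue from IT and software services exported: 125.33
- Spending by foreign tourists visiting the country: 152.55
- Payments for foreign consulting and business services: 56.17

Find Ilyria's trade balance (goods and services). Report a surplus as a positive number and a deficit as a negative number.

Goods: 185.45 + 176.63 - 85.82 = 276.26
Services: 22.49 - 23.07 - 56.17 + 125.33 - 39.11 + 152.55 = 182.02
Trade balance = 276.26 + 182.02 = 458.28
(Excluded from the trade balance — primary income: compensation paid to foreign seasonal workers 21.15, profits repatriated by foreign-owned firms operating domestically 40.13, dividends paid to foreign shareholders of resident firms 38.24; financial account: new loans extended by domestic banks to foreign borrowers 90.94; capital account: acquisition of foreign patents and trademarks (non-produced assets) 12.19, debt forgiveness received from foreign official creditors 27.11; secondary income: official development assistance provided to other countries 34.77.)

458.28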